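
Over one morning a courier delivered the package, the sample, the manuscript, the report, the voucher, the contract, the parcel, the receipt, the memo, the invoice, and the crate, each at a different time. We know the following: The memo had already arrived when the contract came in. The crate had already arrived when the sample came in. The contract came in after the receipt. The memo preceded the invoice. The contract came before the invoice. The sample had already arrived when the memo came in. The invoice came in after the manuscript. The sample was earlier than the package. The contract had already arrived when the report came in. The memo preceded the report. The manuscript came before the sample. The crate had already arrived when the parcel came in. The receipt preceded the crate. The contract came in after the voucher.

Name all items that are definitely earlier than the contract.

Directly stated before the contract: the memo, the receipt, and the voucher.
The crate reaches the contract via the crate → the sample → the memo → the contract.
The manuscript reaches the contract via the manuscript → the sample → the memo → the contract.
The sample reaches the contract via the sample → the memo → the contract.
No chain forces the package (or any of the others) ahead of the contract.

the crate, the manuscript, the memo, the receipt, the sample, the voucher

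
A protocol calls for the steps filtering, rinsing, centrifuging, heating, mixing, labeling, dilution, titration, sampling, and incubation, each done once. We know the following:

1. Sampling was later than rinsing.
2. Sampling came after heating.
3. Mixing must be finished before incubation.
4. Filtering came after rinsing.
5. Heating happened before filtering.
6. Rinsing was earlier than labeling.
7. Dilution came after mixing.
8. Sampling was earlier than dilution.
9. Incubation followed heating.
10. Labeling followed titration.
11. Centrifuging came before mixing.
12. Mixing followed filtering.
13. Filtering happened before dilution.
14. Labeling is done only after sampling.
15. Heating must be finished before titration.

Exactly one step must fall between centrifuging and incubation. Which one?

Tracing the constraints gives centrifuging → mixing → incubation, so mixing sits after centrifuging and before incubation.
No other step is forced both after centrifuging and before incubation.

mixing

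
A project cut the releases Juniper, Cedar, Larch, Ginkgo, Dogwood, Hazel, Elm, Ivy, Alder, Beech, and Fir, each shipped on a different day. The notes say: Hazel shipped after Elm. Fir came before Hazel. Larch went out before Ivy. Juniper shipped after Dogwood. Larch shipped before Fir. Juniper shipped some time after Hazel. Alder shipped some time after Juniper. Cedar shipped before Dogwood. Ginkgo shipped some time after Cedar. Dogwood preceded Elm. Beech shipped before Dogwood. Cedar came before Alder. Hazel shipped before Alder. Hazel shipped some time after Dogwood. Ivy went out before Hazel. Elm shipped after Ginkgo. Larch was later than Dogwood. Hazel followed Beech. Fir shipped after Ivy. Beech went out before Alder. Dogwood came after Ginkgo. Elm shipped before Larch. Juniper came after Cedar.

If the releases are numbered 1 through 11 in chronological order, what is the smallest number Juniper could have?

Beech, Cedar, Dogwood, Elm, Fir, Ginkgo, Hazel, Ivy, and Larch must all come before Juniper — 9 forced predecessors.
Nothing else is forced ahead of Juniper, so its earliest slot is position 9 + 1 = 10.

10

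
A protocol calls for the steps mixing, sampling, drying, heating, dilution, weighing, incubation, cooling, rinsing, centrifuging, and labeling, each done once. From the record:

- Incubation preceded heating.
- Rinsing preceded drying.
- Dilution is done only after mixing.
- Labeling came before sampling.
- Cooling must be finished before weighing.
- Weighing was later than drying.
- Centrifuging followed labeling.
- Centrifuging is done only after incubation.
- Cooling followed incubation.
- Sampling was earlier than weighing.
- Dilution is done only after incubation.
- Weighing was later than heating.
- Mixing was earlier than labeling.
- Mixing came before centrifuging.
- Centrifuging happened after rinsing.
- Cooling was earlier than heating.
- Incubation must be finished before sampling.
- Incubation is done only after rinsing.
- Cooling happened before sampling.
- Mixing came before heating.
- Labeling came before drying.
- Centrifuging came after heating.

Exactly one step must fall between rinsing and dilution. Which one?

Tracing the constraints gives rinsing → incubation → dilution, so incubation sits after rinsing and before dilution.
No other step is forced both after rinsing and before dilution.

incubation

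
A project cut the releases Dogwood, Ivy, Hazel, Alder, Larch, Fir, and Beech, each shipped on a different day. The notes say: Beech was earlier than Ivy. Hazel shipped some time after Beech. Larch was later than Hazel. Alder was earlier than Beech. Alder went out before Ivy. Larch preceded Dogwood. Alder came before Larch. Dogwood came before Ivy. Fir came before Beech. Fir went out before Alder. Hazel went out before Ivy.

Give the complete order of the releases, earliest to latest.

Fir, Alder, Beech, Hazel, Larch, Dogwood, Ivy

The constraints fix every adjacent pair, so only one ordering works:
Fir → Alder → Beech → Hazel → Larch → Dogwood → Ivy.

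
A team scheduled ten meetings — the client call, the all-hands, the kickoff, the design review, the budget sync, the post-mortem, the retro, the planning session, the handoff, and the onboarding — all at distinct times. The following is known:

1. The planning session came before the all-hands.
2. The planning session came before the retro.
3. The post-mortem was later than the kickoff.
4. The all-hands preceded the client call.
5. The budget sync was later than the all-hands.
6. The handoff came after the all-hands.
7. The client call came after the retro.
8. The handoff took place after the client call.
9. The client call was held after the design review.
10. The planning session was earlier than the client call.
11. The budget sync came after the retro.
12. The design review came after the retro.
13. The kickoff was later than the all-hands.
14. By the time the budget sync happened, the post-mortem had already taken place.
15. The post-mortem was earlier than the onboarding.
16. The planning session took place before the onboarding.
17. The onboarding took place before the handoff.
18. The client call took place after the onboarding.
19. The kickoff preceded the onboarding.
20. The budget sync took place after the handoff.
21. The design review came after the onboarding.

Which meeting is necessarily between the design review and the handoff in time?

Tracing the constraints gives the design review → the client call → the handoff, so the client call sits after the design review and before the handoff.
No other meeting is forced both after the design review and before the handoff.

the client call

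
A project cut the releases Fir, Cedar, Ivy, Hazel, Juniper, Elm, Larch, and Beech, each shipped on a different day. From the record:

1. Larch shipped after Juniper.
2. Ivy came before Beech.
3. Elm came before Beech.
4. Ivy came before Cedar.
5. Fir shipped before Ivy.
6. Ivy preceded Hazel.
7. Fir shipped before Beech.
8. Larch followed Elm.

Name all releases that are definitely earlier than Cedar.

Fir, Ivy

Directly stated before Cedar: Ivy.
Fir reaches Cedar via Fir → Ivy → Cedar.
No chain forces Elm (or any of the others) ahead of Cedar.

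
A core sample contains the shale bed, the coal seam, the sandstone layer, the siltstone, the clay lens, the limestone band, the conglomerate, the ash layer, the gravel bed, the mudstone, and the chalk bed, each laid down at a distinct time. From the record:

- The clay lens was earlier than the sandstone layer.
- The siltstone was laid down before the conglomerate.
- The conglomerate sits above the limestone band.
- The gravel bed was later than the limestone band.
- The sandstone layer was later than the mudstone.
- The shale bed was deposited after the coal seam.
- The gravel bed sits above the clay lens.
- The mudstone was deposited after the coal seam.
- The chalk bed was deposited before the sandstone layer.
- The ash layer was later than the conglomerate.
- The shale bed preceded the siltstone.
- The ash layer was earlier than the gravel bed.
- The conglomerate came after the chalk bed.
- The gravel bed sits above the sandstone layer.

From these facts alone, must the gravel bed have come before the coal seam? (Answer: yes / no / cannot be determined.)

no

Tracing the constraints gives the coal seam → the mudstone → the sandstone layer → the gravel bed, so the coal seam must come before the gravel bed.
That means the gravel bed cannot be before the coal seam.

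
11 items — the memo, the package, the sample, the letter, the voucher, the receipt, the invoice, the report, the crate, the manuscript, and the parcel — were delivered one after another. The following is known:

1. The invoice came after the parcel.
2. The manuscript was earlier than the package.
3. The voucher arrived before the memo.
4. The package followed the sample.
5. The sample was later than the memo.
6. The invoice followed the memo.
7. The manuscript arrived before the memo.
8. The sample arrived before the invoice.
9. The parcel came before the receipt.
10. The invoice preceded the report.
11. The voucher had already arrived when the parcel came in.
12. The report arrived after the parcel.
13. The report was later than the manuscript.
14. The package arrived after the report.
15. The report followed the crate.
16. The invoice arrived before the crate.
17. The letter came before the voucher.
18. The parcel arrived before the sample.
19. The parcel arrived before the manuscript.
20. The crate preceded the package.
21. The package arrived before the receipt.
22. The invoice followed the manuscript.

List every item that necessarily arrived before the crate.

the invoice, the letter, the manuscript, the memo, the parcel, the sample, the voucher

Directly stated before the crate: the invoice.
The letter reaches the crate via the letter → the voucher → the parcel → the invoice → the crate.
The manuscript reaches the crate via the manuscript → the invoice → the crate.
The memo reaches the crate via the memo → the invoice → the crate.
Likewise the parcel, the sample, and the voucher each reach the crate by chaining the stated constraints.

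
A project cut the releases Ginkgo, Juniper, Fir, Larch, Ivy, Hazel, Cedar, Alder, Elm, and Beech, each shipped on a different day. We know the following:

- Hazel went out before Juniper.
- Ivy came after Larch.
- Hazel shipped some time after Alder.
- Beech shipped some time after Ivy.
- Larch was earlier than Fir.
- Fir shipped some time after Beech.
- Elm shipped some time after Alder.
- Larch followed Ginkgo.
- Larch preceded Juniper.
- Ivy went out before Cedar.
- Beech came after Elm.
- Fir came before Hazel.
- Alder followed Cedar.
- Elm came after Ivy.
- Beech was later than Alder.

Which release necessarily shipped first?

Ginkgo has a chain of constraints placing it before every other release, so Ginkgo must be first.

Ginkgo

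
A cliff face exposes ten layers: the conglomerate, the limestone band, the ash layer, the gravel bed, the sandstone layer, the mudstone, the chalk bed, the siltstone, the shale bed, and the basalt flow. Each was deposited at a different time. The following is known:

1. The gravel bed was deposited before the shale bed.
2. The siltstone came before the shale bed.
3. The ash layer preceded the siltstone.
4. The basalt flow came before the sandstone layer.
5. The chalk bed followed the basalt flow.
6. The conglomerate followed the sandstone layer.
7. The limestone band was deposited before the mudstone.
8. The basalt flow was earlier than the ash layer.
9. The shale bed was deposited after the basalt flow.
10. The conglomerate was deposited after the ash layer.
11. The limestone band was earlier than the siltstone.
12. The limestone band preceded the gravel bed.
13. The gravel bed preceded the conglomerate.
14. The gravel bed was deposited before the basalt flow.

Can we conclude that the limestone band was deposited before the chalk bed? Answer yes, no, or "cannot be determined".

yes

Chain the constraints: the limestone band → the gravel bed → the basalt flow → the chalk bed. Each link is directly stated, so the limestone band comes before the chalk bed.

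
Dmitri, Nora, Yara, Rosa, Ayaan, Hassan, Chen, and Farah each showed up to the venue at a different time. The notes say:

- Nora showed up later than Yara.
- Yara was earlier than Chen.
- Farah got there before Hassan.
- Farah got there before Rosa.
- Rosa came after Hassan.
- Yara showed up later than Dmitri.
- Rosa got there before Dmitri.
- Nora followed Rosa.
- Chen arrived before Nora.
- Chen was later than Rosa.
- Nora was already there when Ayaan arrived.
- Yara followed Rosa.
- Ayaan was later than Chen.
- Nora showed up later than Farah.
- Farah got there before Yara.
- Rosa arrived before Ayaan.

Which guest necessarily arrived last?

Ayaan

Every other guest has a chain of constraints placing them before Ayaan, so Ayaan is last.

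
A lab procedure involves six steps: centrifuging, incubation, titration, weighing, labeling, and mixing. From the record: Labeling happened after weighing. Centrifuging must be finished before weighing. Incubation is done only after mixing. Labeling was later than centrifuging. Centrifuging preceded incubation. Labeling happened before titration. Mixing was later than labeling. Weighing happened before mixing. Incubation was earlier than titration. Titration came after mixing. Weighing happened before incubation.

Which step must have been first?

Centrifuging has a chain of constraints placing it before every other step, so centrifuging must be first.

centrifuging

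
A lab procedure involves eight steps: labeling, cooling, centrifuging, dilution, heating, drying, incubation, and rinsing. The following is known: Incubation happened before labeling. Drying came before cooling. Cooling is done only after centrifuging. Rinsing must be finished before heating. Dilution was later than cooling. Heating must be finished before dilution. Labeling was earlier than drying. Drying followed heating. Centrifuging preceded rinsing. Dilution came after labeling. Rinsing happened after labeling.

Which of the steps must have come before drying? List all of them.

Directly stated before drying: heating and labeling.
Centrifuging reaches drying via centrifuging → rinsing → heating → drying.
Incubation reaches drying via incubation → labeling → drying.
Rinsing reaches drying via rinsing → heating → drying.

centrifuging, heating, incubation, labeling, rinsing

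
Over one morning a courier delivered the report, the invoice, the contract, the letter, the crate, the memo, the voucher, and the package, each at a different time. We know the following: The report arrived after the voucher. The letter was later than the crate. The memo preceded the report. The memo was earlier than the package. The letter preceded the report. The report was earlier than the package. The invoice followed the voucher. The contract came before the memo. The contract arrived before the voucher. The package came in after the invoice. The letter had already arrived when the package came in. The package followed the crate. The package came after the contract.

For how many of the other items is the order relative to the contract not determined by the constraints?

Forced after the contract: the invoice, the memo, the package, the report, and the voucher.
That leaves the crate and the letter with no forced order relative to the contract — 2.

2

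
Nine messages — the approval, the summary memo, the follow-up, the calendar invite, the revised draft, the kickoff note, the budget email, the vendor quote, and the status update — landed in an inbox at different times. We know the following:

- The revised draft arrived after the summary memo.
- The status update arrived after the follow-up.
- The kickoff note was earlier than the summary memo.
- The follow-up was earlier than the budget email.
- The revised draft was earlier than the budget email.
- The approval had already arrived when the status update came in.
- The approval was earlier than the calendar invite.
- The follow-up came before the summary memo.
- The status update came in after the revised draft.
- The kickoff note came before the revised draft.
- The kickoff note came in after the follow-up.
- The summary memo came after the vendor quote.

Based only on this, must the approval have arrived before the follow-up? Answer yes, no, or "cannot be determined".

cannot be determined

No chain of stated constraints runs from the approval to the follow-up, and none runs from the follow-up to the approval either.
So the relative order of the approval and the follow-up is not fixed by the given facts.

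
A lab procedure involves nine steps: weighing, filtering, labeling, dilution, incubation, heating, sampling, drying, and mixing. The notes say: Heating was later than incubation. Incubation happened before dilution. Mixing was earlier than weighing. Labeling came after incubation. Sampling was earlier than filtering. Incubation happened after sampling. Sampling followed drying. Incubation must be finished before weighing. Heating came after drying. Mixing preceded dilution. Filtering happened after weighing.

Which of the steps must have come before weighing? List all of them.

drying, incubation, mixing, sampling

Directly stated before weighing: incubation and mixing.
Drying reaches weighing via drying → sampling → incubation → weighing.
Sampling reaches weighing via sampling → incubation → weighing.
No chain forces dilution (or any of the others) ahead of weighing.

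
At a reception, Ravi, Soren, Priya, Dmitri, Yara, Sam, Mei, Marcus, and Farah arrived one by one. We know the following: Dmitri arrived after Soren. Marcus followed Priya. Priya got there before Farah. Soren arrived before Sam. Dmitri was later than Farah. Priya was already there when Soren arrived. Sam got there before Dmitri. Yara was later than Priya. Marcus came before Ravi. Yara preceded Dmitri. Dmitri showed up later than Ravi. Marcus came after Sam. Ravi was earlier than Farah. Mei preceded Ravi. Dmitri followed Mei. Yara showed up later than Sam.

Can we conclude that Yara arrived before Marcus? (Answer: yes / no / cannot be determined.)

cannot be determined

No chain of stated constraints runs from Yara to Marcus, and none runs from Marcus to Yara either.
So the relative order of Yara and Marcus is not fixed by the given facts.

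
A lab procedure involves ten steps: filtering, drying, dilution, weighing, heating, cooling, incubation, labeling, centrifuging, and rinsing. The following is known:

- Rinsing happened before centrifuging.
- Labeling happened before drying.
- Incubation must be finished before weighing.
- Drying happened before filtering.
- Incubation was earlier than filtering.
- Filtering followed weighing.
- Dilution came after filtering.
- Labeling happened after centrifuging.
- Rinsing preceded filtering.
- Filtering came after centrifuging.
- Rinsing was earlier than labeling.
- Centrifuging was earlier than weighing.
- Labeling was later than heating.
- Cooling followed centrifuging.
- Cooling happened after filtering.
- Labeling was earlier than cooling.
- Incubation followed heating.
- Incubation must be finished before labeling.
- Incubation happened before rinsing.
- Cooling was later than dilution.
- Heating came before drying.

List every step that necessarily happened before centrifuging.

Directly stated before centrifuging: rinsing.
Heating reaches centrifuging via heating → incubation → rinsing → centrifuging.
Incubation reaches centrifuging via incubation → rinsing → centrifuging.
No chain forces weighing (or any of the others) ahead of centrifuging.

heating, incubation, rinsing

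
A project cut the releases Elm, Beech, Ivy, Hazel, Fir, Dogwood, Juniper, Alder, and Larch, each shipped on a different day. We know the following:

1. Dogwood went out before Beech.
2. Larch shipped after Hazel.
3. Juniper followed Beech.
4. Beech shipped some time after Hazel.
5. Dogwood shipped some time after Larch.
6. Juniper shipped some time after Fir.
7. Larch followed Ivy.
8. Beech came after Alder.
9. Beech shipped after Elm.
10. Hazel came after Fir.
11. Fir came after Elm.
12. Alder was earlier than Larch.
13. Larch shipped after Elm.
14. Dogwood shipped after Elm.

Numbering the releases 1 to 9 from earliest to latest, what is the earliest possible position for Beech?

Alder, Dogwood, Elm, Fir, Hazel, Ivy, and Larch must all come before Beech — 7 forced predecessors.
Nothing else is forced ahead of Beech, so its earliest slot is position 7 + 1 = 8.

8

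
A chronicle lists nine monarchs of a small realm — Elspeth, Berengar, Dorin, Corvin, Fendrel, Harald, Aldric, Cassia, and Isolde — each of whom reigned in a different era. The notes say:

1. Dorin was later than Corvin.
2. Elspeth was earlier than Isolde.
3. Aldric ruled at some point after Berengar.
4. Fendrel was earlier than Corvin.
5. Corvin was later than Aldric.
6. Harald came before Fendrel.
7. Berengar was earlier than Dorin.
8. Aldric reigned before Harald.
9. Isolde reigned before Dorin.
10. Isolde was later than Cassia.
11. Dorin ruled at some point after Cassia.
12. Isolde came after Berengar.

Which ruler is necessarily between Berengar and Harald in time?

Aldric

Tracing the constraints gives Berengar → Aldric → Harald, so Aldric sits after Berengar and before Harald.
No other ruler is forced both after Berengar and before Harald.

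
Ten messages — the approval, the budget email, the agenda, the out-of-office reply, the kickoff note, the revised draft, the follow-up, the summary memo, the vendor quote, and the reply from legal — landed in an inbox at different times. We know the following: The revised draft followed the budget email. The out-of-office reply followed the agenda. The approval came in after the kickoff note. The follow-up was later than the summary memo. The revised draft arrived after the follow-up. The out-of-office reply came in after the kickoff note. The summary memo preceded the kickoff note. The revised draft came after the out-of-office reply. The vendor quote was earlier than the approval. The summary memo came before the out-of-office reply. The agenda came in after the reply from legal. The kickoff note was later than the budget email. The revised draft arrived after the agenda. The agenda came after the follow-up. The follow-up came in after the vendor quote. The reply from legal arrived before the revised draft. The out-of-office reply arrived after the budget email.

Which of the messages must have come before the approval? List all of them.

the budget email, the kickoff note, the summary memo, the vendor quote

Directly stated before the approval: the kickoff note and the vendor quote.
The budget email reaches the approval via the budget email → the kickoff note → the approval.
The summary memo reaches the approval via the summary memo → the kickoff note → the approval.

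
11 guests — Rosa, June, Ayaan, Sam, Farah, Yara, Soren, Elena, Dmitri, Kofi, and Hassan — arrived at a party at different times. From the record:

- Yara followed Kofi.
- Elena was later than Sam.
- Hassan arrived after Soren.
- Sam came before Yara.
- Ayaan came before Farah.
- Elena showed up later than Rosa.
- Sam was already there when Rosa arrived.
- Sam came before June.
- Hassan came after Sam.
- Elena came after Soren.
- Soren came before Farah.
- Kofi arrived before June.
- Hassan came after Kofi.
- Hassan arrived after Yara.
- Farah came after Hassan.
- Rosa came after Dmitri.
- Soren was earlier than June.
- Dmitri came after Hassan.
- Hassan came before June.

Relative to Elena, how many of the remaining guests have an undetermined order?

Forced before Elena: Dmitri, Hassan, Kofi, Rosa, Sam, Soren, and Yara.
That leaves Ayaan, Farah, and June with no forced order relative to Elena — 3.

3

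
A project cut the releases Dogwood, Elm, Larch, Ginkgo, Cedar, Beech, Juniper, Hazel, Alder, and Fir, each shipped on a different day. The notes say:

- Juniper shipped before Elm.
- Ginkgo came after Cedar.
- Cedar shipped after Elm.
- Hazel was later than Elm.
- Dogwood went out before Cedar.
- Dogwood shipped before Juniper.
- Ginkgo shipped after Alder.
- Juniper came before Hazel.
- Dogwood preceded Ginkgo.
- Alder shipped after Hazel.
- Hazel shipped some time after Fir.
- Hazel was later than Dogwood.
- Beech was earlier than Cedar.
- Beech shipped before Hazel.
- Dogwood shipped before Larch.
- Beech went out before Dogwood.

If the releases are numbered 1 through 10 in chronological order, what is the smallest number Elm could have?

Beech, Dogwood, and Juniper must all come before Elm — 3 forced predecessors.
Nothing else is forced ahead of Elm, so its earliest slot is position 3 + 1 = 4.

4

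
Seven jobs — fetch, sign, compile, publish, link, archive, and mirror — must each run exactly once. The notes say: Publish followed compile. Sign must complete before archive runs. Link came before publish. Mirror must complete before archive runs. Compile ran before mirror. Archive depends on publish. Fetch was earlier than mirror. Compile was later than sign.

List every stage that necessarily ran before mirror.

compile, fetch, sign

Directly stated before mirror: compile and fetch.
Sign reaches mirror via sign → compile → mirror.
No chain forces link (or any of the others) ahead of mirror.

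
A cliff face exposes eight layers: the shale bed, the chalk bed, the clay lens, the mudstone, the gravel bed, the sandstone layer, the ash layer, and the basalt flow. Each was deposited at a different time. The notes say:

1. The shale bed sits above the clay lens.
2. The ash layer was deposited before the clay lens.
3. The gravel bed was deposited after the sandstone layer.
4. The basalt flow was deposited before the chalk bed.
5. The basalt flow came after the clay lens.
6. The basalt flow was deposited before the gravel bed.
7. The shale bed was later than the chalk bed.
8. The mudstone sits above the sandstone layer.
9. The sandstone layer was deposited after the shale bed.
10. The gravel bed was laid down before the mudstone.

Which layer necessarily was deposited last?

Every other layer has a chain of constraints placing it before the mudstone, so the mudstone is last.

the mudstone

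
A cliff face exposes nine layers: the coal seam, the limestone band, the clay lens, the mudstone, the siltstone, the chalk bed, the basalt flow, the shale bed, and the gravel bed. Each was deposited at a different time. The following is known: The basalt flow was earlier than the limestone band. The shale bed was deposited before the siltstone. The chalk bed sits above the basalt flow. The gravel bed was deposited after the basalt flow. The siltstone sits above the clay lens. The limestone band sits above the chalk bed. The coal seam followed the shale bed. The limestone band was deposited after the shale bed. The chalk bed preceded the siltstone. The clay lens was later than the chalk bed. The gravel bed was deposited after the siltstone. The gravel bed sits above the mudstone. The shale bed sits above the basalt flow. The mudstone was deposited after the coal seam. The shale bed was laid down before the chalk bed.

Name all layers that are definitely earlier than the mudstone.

Directly stated before the mudstone: the coal seam.
The basalt flow reaches the mudstone via the basalt flow → the shale bed → the coal seam → the mudstone.
The shale bed reaches the mudstone via the shale bed → the coal seam → the mudstone.

the basalt flow, the coal seam, the shale bed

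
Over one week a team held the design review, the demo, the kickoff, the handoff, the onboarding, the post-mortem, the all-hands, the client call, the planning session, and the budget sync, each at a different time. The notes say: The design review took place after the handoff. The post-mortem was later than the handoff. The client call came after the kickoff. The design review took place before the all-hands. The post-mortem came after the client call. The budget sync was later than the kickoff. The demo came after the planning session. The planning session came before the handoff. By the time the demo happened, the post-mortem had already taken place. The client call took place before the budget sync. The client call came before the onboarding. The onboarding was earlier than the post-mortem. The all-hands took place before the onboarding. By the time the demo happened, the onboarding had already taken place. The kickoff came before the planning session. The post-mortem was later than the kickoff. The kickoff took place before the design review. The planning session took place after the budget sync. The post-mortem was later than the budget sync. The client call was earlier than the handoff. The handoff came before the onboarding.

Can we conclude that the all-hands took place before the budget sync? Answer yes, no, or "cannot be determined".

no

Tracing the constraints gives the budget sync → the planning session → the handoff → the design review → the all-hands, so the budget sync must come before the all-hands.
That means the all-hands cannot be before the budget sync.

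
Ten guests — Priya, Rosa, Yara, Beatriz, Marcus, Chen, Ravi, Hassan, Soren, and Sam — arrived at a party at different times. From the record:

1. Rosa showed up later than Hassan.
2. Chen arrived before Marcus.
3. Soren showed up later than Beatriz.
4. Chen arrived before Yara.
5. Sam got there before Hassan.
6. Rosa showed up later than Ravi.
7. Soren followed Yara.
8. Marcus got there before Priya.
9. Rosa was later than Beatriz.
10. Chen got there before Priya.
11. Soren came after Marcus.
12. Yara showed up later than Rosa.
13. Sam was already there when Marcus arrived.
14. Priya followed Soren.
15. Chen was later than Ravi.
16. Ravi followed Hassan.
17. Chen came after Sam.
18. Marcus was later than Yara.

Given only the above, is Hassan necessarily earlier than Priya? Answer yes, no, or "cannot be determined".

Chain the constraints: Hassan → Ravi → Chen → Priya. Each link is directly stated, so Hassan comes before Priya.

yes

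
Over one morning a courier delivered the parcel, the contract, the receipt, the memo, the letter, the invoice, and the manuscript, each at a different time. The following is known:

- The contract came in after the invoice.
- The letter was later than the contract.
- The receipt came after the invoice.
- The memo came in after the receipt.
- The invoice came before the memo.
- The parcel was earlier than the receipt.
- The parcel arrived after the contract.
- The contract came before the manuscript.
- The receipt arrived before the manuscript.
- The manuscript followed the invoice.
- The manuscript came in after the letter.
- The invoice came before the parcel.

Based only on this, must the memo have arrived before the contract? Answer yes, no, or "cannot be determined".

Tracing the constraints gives the contract → the parcel → the receipt → the memo, so the contract must come before the memo.
That means the memo cannot be before the contract.

no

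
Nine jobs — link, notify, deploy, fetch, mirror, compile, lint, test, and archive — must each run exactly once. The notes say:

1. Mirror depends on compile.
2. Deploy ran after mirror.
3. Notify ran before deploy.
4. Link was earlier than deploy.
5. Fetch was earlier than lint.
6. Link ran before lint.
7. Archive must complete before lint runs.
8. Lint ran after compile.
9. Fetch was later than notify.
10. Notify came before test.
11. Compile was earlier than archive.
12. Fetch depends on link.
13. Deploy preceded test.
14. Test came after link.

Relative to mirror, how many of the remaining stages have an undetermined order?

Forced before mirror: compile; forced after mirror: deploy and test.
That leaves archive, fetch, link, lint, and notify with no forced order relative to mirror — 5.

5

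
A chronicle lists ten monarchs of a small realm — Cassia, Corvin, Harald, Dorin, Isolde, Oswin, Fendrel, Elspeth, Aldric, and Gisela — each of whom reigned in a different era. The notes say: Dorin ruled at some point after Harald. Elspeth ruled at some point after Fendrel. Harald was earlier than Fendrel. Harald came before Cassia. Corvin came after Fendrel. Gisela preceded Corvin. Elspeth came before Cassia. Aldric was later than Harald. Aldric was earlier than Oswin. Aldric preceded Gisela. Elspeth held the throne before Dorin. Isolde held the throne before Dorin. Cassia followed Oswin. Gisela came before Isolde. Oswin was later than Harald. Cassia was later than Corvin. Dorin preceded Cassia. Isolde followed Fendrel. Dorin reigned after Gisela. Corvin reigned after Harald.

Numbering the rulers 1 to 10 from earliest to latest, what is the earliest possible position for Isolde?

5

Aldric, Fendrel, Gisela, and Harald must all come before Isolde — 4 forced predecessors.
Nothing else is forced ahead of Isolde, so their earliest slot is position 4 + 1 = 5.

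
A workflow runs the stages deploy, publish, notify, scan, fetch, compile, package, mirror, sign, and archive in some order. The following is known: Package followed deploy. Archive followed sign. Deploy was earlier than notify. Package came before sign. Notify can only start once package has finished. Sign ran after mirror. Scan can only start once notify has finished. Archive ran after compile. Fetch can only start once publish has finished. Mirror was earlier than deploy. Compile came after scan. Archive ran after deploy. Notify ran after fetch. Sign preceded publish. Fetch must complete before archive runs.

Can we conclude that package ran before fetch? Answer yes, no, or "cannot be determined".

yes

Chain the constraints: package → sign → publish → fetch. Each link is directly stated, so package comes before fetch.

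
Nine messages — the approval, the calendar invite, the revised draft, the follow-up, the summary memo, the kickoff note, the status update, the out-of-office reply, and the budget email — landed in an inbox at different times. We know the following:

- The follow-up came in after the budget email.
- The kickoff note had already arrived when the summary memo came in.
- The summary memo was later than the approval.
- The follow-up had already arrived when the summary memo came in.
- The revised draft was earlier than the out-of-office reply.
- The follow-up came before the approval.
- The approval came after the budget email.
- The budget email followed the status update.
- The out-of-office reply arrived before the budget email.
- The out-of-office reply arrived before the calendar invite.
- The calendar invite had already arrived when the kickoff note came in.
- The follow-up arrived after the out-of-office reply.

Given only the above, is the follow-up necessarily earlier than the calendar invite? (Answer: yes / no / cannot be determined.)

No chain of stated constraints runs from the follow-up to the calendar invite, and none runs from the calendar invite to the follow-up either.
So the relative order of the follow-up and the calendar invite is not fixed by the given facts.

cannot be determined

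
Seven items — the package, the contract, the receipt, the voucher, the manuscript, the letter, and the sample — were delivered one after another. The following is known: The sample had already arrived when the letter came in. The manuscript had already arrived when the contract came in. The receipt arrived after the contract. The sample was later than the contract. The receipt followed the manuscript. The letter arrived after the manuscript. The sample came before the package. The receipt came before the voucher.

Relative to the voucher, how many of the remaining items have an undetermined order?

3

Forced before the voucher: the contract, the manuscript, and the receipt.
That leaves the letter, the package, and the sample with no forced order relative to the voucher — 3.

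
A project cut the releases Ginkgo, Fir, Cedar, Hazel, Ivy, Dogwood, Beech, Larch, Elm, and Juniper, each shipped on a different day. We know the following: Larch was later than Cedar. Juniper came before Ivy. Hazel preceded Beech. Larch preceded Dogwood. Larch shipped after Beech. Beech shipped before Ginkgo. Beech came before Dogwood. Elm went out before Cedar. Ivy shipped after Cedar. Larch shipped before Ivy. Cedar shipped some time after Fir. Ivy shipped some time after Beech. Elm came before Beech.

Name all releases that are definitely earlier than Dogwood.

Beech, Cedar, Elm, Fir, Hazel, Larch

Directly stated before Dogwood: Beech and Larch.
Cedar reaches Dogwood via Cedar → Larch → Dogwood.
Elm reaches Dogwood via Elm → Beech → Dogwood.
Fir reaches Dogwood via Fir → Cedar → Larch → Dogwood.
Likewise Hazel reaches Dogwood by chaining the stated constraints.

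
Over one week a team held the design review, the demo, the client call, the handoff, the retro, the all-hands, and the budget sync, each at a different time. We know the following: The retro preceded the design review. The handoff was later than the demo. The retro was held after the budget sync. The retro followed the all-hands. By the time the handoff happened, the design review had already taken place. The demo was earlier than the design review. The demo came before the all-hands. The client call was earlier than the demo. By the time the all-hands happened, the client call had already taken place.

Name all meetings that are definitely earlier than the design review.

Directly stated before the design review: the demo and the retro.
The all-hands reaches the design review via the all-hands → the retro → the design review.
The budget sync reaches the design review via the budget sync → the retro → the design review.
The client call reaches the design review via the client call → the demo → the design review.

the all-hands, the budget sync, the client call, the demo, the retro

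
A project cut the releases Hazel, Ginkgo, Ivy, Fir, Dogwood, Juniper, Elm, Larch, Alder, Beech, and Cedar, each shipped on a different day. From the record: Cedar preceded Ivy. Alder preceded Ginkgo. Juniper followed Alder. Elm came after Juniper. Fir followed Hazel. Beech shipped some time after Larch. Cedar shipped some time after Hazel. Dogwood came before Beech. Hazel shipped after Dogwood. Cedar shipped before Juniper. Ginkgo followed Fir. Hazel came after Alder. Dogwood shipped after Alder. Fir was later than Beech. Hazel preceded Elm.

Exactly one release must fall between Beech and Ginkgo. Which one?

Fir

Tracing the constraints gives Beech → Fir → Ginkgo, so Fir sits after Beech and before Ginkgo.
No other release is forced both after Beech and before Ginkgo.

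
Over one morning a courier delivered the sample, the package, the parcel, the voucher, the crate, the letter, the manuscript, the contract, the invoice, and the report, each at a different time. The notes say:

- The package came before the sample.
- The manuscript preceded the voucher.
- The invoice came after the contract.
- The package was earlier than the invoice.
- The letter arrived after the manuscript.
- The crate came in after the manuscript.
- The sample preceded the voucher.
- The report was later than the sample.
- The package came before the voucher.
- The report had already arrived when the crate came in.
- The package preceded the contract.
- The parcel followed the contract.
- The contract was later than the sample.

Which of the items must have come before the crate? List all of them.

the manuscript, the package, the report, the sample

Directly stated before the crate: the manuscript and the report.
The package reaches the crate via the package → the sample → the report → the crate.
The sample reaches the crate via the sample → the report → the crate.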